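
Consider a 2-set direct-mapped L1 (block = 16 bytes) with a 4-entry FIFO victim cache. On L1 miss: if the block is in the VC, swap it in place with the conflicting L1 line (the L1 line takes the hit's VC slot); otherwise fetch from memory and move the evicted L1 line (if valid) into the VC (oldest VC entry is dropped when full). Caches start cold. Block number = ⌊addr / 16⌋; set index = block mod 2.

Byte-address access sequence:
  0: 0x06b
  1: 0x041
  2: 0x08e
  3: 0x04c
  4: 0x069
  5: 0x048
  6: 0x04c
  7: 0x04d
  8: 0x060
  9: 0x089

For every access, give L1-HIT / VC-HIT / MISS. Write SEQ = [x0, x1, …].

#0 0x6b→b6/s0 MISS; vc=[]
#1 0x41→b4/s0 MISS; vc=[6]
#2 0x8e→b8/s0 MISS; vc=[6,4]
#3 0x4c→b4/s0 VC-HIT; vc=[6,8]
#4 0x69→b6/s0 VC-HIT; vc=[4,8]
#5 0x48→b4/s0 VC-HIT; vc=[6,8]
#6 0x4c→b4/s0 L1-HIT; vc=[6,8]
#7 0x4d→b4/s0 L1-HIT; vc=[6,8]
#8 0x60→b6/s0 VC-HIT; vc=[4,8]
#9 0x89→b8/s0 VC-HIT; vc=[4,6]

SEQ = [MISS, MISS, MISS, VC-HIT, VC-HIT, VC-HIT, L1-HIT, L1-HIT, VC-HIT, VC-HIT]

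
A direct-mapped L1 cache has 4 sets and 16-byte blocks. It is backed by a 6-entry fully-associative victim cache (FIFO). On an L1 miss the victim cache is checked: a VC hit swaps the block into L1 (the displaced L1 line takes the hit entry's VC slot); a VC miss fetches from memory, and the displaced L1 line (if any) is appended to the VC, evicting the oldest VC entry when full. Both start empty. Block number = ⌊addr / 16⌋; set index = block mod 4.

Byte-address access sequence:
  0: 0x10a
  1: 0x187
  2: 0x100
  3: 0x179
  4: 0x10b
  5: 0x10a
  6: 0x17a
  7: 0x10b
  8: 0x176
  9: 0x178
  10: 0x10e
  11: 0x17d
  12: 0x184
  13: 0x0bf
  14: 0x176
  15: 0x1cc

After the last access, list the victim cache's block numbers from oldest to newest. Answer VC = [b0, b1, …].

VC = [16, 11, 24]

  [0] addr=0x10a blk=16 s=0: MISS | VC []
  [1] addr=0x187 blk=24 s=0: MISS | VC [16]
  [2] addr=0x100 blk=16 s=0: VC-HIT | VC [24]
  [3] addr=0x179 blk=23 s=3: MISS | VC [24]
  [4] addr=0x10b blk=16 s=0: L1-HIT | VC [24]
  [5] addr=0x10a blk=16 s=0: L1-HIT | VC [24]
  [6] addr=0x17a blk=23 s=3: L1-HIT | VC [24]
  [7] addr=0x10b blk=16 s=0: L1-HIT | VC [24]
  [8] addr=0x176 blk=23 s=3: L1-HIT | VC [24]
  [9] addr=0x178 blk=23 s=3: L1-HIT | VC [24]
  [10] addr=0x10e blk=16 s=0: L1-HIT | VC [24]
  [11] addr=0x17d blk=23 s=3: L1-HIT | VC [24]
  [12] addr=0x184 blk=24 s=0: VC-HIT | VC [16]
  [13] addr=0xbf blk=11 s=3: MISS | VC [16, 23]
  [14] addr=0x176 blk=23 s=3: VC-HIT | VC [16, 11]
  [15] addr=0x1cc blk=28 s=0: MISS | VC [16, 11, 24]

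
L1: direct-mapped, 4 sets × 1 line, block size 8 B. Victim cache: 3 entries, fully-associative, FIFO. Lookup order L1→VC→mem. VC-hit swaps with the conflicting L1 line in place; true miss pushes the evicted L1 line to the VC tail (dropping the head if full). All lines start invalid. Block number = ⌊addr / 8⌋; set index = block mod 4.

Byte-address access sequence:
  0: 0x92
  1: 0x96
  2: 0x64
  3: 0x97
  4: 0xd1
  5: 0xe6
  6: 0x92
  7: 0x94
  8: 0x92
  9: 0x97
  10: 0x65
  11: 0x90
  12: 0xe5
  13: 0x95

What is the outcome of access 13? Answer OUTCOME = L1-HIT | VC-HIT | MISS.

0: 0x92 (blk 18, set 2) → MISS  vc=[]
1: 0x96 (blk 18, set 2) → L1-HIT  vc=[]
2: 0x64 (blk 12, set 0) → MISS  vc=[]
3: 0x97 (blk 18, set 2) → L1-HIT  vc=[]
4: 0xd1 (blk 26, set 2) → MISS  vc=[18]
5: 0xe6 (blk 28, set 0) → MISS  vc=[18, 12]
6: 0x92 (blk 18, set 2) → VC-HIT  vc=[26, 12]
7: 0x94 (blk 18, set 2) → L1-HIT  vc=[26, 12]
8: 0x92 (blk 18, set 2) → L1-HIT  vc=[26, 12]
9: 0x97 (blk 18, set 2) → L1-HIT  vc=[26, 12]
10: 0x65 (blk 12, set 0) → VC-HIT  vc=[26, 28]
11: 0x90 (blk 18, set 2) → L1-HIT  vc=[26, 28]
12: 0xe5 (blk 28, set 0) → VC-HIT  vc=[26, 12]
13: 0x95 (blk 18, set 2) → L1-HIT  vc=[26, 12]

OUTCOME = L1-HIT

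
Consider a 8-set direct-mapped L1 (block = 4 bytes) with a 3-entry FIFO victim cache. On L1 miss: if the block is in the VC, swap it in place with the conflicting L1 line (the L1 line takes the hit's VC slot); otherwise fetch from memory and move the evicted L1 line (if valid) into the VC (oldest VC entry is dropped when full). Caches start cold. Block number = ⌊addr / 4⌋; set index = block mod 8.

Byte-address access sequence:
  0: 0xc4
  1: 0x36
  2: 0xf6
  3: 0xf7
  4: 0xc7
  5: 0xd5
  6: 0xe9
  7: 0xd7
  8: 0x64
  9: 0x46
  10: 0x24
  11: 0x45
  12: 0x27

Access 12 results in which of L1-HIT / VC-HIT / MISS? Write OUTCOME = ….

#0 0xc4→b49/s1 MISS; vc=[]
#1 0x36→b13/s5 MISS; vc=[]
#2 0xf6→b61/s5 MISS; vc=[13]
#3 0xf7→b61/s5 L1-HIT; vc=[13]
#4 0xc7→b49/s1 L1-HIT; vc=[13]
#5 0xd5→b53/s5 MISS; vc=[13,61]
#6 0xe9→b58/s2 MISS; vc=[13,61]
#7 0xd7→b53/s5 L1-HIT; vc=[13,61]
#8 0x64→b25/s1 MISS; vc=[13,61,49]
#9 0x46→b17/s1 MISS; vc=[61,49,25]
#10 0x24→b9/s1 MISS; vc=[49,25,17]
#11 0x45→b17/s1 VC-HIT; vc=[49,25,9]
#12 0x27→b9/s1 VC-HIT; vc=[49,25,17]

OUTCOME = VC-HIT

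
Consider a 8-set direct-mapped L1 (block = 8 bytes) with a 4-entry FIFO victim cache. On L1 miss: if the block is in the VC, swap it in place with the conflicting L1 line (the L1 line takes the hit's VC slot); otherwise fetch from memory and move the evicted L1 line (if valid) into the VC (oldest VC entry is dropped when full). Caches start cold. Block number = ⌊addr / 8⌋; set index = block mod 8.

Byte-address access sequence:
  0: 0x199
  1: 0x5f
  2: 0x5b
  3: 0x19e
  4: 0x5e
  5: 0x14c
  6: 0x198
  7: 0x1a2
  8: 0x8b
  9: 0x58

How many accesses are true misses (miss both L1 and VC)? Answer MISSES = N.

#0 0x199→b51/s3 MISS; vc=[]
#1 0x5f→b11/s3 MISS; vc=[51]
#2 0x5b→b11/s3 L1-HIT; vc=[51]
#3 0x19e→b51/s3 VC-HIT; vc=[11]
#4 0x5e→b11/s3 VC-HIT; vc=[51]
#5 0x14c→b41/s1 MISS; vc=[51]
#6 0x198→b51/s3 VC-HIT; vc=[11]
#7 0x1a2→b52/s4 MISS; vc=[11]
#8 0x8b→b17/s1 MISS; vc=[11,41]
#9 0x58→b11/s3 VC-HIT; vc=[51,41]

MISSES = 5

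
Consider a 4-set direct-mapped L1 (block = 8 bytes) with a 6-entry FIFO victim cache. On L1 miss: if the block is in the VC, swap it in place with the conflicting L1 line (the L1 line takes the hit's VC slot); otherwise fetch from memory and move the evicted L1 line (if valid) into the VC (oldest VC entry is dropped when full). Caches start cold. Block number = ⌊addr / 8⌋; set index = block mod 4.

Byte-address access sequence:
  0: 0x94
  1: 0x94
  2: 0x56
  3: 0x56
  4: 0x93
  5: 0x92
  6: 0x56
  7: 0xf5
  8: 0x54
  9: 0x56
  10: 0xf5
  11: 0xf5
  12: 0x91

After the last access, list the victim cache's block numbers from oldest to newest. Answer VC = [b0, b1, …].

0: 0x94 (blk 18, set 2) → MISS  vc=[]
1: 0x94 (blk 18, set 2) → L1-HIT  vc=[]
2: 0x56 (blk 10, set 2) → MISS  vc=[18]
3: 0x56 (blk 10, set 2) → L1-HIT  vc=[18]
4: 0x93 (blk 18, set 2) → VC-HIT  vc=[10]
5: 0x92 (blk 18, set 2) → L1-HIT  vc=[10]
6: 0x56 (blk 10, set 2) → VC-HIT  vc=[18]
7: 0xf5 (blk 30, set 2) → MISS  vc=[18, 10]
8: 0x54 (blk 10, set 2) → VC-HIT  vc=[18, 30]
9: 0x56 (blk 10, set 2) → L1-HIT  vc=[18, 30]
10: 0xf5 (blk 30, set 2) → VC-HIT  vc=[18, 10]
11: 0xf5 (blk 30, set 2) → L1-HIT  vc=[18, 10]
12: 0x91 (blk 18, set 2) → VC-HIT  vc=[30, 10]

VC = [30, 10]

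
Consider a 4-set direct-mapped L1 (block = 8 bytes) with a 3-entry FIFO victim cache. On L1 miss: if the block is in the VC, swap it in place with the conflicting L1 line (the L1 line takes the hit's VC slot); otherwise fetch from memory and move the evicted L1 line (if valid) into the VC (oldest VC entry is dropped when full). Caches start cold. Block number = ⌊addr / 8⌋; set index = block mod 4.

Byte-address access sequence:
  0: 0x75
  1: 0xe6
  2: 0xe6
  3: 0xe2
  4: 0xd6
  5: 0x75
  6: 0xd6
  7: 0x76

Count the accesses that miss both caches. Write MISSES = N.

#0 0x75→b14/s2 MISS; vc=[]
#1 0xe6→b28/s0 MISS; vc=[]
#2 0xe6→b28/s0 L1-HIT; vc=[]
#3 0xe2→b28/s0 L1-HIT; vc=[]
#4 0xd6→b26/s2 MISS; vc=[14]
#5 0x75→b14/s2 VC-HIT; vc=[26]
#6 0xd6→b26/s2 VC-HIT; vc=[14]
#7 0x76→b14/s2 VC-HIT; vc=[26]

MISSES = 3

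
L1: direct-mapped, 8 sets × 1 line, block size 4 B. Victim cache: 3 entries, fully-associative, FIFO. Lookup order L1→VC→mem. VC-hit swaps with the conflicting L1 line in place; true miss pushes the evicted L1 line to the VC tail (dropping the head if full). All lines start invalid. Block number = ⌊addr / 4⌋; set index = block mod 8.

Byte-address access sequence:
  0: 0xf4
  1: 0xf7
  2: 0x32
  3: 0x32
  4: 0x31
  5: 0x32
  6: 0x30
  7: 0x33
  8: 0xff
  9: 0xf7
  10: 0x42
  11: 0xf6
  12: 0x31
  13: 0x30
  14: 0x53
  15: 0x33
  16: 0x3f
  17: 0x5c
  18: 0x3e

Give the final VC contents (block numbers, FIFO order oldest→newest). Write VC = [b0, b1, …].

VC = [20, 63, 23]

  [0] addr=0xf4 blk=61 s=5: MISS | VC []
  [1] addr=0xf7 blk=61 s=5: L1-HIT | VC []
  [2] addr=0x32 blk=12 s=4: MISS | VC []
  [3] addr=0x32 blk=12 s=4: L1-HIT | VC []
  [4] addr=0x31 blk=12 s=4: L1-HIT | VC []
  [5] addr=0x32 blk=12 s=4: L1-HIT | VC []
  [6] addr=0x30 blk=12 s=4: L1-HIT | VC []
  [7] addr=0x33 blk=12 s=4: L1-HIT | VC []
  [8] addr=0xff blk=63 s=7: MISS | VC []
  [9] addr=0xf7 blk=61 s=5: L1-HIT | VC []
  [10] addr=0x42 blk=16 s=0: MISS | VC []
  [11] addr=0xf6 blk=61 s=5: L1-HIT | VC []
  [12] addr=0x31 blk=12 s=4: L1-HIT | VC []
  [13] addr=0x30 blk=12 s=4: L1-HIT | VC []
  [14] addr=0x53 blk=20 s=4: MISS | VC [12]
  [15] addr=0x33 blk=12 s=4: VC-HIT | VC [20]
  [16] addr=0x3f blk=15 s=7: MISS | VC [20, 63]
  [17] addr=0x5c blk=23 s=7: MISS | VC [20, 63, 15]
  [18] addr=0x3e blk=15 s=7: VC-HIT | VC [20, 63, 23]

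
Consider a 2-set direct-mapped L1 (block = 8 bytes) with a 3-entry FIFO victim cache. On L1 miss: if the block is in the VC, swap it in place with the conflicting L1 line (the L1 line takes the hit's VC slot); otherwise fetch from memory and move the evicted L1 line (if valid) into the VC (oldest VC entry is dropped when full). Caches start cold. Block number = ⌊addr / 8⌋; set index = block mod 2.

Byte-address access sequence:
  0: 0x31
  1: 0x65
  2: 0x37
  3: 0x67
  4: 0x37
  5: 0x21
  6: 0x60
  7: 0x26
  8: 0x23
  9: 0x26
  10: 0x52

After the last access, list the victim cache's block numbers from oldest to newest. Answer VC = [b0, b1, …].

VC = [12, 6, 4]

0: 0x31 (blk 6, set 0) → MISS  vc=[]
1: 0x65 (blk 12, set 0) → MISS  vc=[6]
2: 0x37 (blk 6, set 0) → VC-HIT  vc=[12]
3: 0x67 (blk 12, set 0) → VC-HIT  vc=[6]
4: 0x37 (blk 6, set 0) → VC-HIT  vc=[12]
5: 0x21 (blk 4, set 0) → MISS  vc=[12, 6]
6: 0x60 (blk 12, set 0) → VC-HIT  vc=[4, 6]
7: 0x26 (blk 4, set 0) → VC-HIT  vc=[12, 6]
8: 0x23 (blk 4, set 0) → L1-HIT  vc=[12, 6]
9: 0x26 (blk 4, set 0) → L1-HIT  vc=[12, 6]
10: 0x52 (blk 10, set 0) → MISS  vc=[12, 6, 4]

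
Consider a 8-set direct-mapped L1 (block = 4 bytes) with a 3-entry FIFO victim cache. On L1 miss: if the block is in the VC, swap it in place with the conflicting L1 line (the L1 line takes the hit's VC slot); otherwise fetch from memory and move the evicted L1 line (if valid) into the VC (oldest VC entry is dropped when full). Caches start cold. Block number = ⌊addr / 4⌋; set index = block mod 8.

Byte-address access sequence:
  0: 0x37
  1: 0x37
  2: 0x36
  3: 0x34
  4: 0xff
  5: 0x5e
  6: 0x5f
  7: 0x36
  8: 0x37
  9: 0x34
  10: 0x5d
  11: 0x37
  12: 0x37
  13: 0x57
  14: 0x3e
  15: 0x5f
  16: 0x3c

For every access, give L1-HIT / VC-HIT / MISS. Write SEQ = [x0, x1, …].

SEQ = [MISS, L1-HIT, L1-HIT, L1-HIT, MISS, MISS, L1-HIT, L1-HIT, L1-HIT, L1-HIT, L1-HIT, L1-HIT, L1-HIT, MISS, MISS, VC-HIT, VC-HIT]

  [0] addr=0x37 blk=13 s=5: MISS | VC []
  [1] addr=0x37 blk=13 s=5: L1-HIT | VC []
  [2] addr=0x36 blk=13 s=5: L1-HIT | VC []
  [3] addr=0x34 blk=13 s=5: L1-HIT | VC []
  [4] addr=0xff blk=63 s=7: MISS | VC []
  [5] addr=0x5e blk=23 s=7: MISS | VC [63]
  [6] addr=0x5f blk=23 s=7: L1-HIT | VC [63]
  [7] addr=0x36 blk=13 s=5: L1-HIT | VC [63]
  [8] addr=0x37 blk=13 s=5: L1-HIT | VC [63]
  [9] addr=0x34 blk=13 s=5: L1-HIT | VC [63]
  [10] addr=0x5d blk=23 s=7: L1-HIT | VC [63]
  [11] addr=0x37 blk=13 s=5: L1-HIT | VC [63]
  [12] addr=0x37 blk=13 s=5: L1-HIT | VC [63]
  [13] addr=0x57 blk=21 s=5: MISS | VC [63, 13]
  [14] addr=0x3e blk=15 s=7: MISS | VC [63, 13, 23]
  [15] addr=0x5f blk=23 s=7: VC-HIT | VC [63, 13, 15]
  [16] addr=0x3c blk=15 s=7: VC-HIT | VC [63, 13, 23]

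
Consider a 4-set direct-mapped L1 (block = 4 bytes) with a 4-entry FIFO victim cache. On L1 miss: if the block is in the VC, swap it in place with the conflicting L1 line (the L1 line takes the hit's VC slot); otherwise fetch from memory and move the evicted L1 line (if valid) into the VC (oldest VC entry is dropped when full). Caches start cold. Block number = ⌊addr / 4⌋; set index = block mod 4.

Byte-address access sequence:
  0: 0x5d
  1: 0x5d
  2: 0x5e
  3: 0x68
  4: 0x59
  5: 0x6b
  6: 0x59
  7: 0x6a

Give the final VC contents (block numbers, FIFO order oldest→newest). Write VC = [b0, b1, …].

VC = [22]

  [0] addr=0x5d blk=23 s=3: MISS | VC []
  [1] addr=0x5d blk=23 s=3: L1-HIT | VC []
  [2] addr=0x5e blk=23 s=3: L1-HIT | VC []
  [3] addr=0x68 blk=26 s=2: MISS | VC []
  [4] addr=0x59 blk=22 s=2: MISS | VC [26]
  [5] addr=0x6b blk=26 s=2: VC-HIT | VC [22]
  [6] addr=0x59 blk=22 s=2: VC-HIT | VC [26]
  [7] addr=0x6a blk=26 s=2: VC-HIT | VC [22]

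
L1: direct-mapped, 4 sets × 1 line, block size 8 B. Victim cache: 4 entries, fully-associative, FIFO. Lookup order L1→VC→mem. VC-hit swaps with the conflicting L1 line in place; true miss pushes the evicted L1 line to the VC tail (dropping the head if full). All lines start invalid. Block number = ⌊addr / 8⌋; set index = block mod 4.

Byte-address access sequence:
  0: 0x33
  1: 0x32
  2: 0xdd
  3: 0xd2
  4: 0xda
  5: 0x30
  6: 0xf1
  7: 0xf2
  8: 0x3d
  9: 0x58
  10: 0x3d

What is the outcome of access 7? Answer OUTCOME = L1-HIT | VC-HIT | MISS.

#0 0x33→b6/s2 MISS; vc=[]
#1 0x32→b6/s2 L1-HIT; vc=[]
#2 0xdd→b27/s3 MISS; vc=[]
#3 0xd2→b26/s2 MISS; vc=[6]
#4 0xda→b27/s3 L1-HIT; vc=[6]
#5 0x30→b6/s2 VC-HIT; vc=[26]
#6 0xf1→b30/s2 MISS; vc=[26,6]
#7 0xf2→b30/s2 L1-HIT; vc=[26,6]
#8 0x3d→b7/s3 MISS; vc=[26,6,27]
#9 0x58→b11/s3 MISS; vc=[26,6,27,7]
#10 0x3d→b7/s3 VC-HIT; vc=[26,6,27,11]

OUTCOME = L1-HIT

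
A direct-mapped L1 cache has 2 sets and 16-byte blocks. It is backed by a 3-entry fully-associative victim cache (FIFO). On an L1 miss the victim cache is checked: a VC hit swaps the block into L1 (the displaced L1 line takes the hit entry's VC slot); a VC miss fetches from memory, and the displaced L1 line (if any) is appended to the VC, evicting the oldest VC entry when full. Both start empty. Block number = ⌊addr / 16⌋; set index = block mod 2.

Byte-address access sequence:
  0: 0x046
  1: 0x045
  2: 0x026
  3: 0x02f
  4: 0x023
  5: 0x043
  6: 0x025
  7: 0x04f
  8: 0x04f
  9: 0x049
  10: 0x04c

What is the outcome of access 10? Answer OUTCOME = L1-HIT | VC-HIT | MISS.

0: 0x46 (blk 4, set 0) → MISS  vc=[]
1: 0x45 (blk 4, set 0) → L1-HIT  vc=[]
2: 0x26 (blk 2, set 0) → MISS  vc=[4]
3: 0x2f (blk 2, set 0) → L1-HIT  vc=[4]
4: 0x23 (blk 2, set 0) → L1-HIT  vc=[4]
5: 0x43 (blk 4, set 0) → VC-HIT  vc=[2]
6: 0x25 (blk 2, set 0) → VC-HIT  vc=[4]
7: 0x4f (blk 4, set 0) → VC-HIT  vc=[2]
8: 0x4f (blk 4, set 0) → L1-HIT  vc=[2]
9: 0x49 (blk 4, set 0) → L1-HIT  vc=[2]
10: 0x4c (blk 4, set 0) → L1-HIT  vc=[2]

OUTCOME = L1-HIT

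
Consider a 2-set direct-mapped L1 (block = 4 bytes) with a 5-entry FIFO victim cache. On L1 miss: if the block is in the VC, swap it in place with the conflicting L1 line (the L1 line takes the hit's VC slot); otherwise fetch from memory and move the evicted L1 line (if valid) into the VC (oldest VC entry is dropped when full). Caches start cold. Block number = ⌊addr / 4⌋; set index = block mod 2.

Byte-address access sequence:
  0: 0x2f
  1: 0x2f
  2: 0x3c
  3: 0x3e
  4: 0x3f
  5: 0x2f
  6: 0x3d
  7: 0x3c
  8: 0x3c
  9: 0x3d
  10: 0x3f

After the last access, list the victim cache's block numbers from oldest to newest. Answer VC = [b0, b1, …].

#0 0x2f→b11/s1 MISS; vc=[]
#1 0x2f→b11/s1 L1-HIT; vc=[]
#2 0x3c→b15/s1 MISS; vc=[11]
#3 0x3e→b15/s1 L1-HIT; vc=[11]
#4 0x3f→b15/s1 L1-HIT; vc=[11]
#5 0x2f→b11/s1 VC-HIT; vc=[15]
#6 0x3d→b15/s1 VC-HIT; vc=[11]
#7 0x3c→b15/s1 L1-HIT; vc=[11]
#8 0x3c→b15/s1 L1-HIT; vc=[11]
#9 0x3d→b15/s1 L1-HIT; vc=[11]
#10 0x3f→b15/s1 L1-HIT; vc=[11]

VC = [11]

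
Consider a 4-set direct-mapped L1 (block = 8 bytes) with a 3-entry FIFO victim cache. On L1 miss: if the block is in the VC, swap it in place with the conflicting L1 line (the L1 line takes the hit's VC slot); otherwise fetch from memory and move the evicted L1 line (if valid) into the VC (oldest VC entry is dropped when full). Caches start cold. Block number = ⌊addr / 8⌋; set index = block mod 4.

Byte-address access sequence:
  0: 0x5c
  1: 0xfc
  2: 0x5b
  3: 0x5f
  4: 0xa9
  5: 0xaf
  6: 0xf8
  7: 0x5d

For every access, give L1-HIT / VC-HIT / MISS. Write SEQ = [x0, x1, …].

SEQ = [MISS, MISS, VC-HIT, L1-HIT, MISS, L1-HIT, VC-HIT, VC-HIT]

#0 0x5c→b11/s3 MISS; vc=[]
#1 0xfc→b31/s3 MISS; vc=[11]
#2 0x5b→b11/s3 VC-HIT; vc=[31]
#3 0x5f→b11/s3 L1-HIT; vc=[31]
#4 0xa9→b21/s1 MISS; vc=[31]
#5 0xaf→b21/s1 L1-HIT; vc=[31]
#6 0xf8→b31/s3 VC-HIT; vc=[11]
#7 0x5d→b11/s3 VC-HIT; vc=[31]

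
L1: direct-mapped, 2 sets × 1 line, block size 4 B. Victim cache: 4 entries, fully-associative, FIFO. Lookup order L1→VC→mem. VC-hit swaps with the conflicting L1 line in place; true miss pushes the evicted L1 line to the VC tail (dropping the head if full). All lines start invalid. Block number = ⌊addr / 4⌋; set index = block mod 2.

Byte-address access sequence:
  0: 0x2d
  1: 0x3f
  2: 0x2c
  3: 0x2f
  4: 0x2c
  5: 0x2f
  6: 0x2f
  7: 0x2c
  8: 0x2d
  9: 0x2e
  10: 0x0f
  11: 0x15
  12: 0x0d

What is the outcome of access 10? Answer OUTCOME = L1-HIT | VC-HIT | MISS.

0: 0x2d (blk 11, set 1) → MISS  vc=[]
1: 0x3f (blk 15, set 1) → MISS  vc=[11]
2: 0x2c (blk 11, set 1) → VC-HIT  vc=[15]
3: 0x2f (blk 11, set 1) → L1-HIT  vc=[15]
4: 0x2c (blk 11, set 1) → L1-HIT  vc=[15]
5: 0x2f (blk 11, set 1) → L1-HIT  vc=[15]
6: 0x2f (blk 11, set 1) → L1-HIT  vc=[15]
7: 0x2c (blk 11, set 1) → L1-HIT  vc=[15]
8: 0x2d (blk 11, set 1) → L1-HIT  vc=[15]
9: 0x2e (blk 11, set 1) → L1-HIT  vc=[15]
10: 0xf (blk 3, set 1) → MISS  vc=[15, 11]
11: 0x15 (blk 5, set 1) → MISS  vc=[15, 11, 3]
12: 0xd (blk 3, set 1) → VC-HIT  vc=[15, 11, 5]

OUTCOME = MISS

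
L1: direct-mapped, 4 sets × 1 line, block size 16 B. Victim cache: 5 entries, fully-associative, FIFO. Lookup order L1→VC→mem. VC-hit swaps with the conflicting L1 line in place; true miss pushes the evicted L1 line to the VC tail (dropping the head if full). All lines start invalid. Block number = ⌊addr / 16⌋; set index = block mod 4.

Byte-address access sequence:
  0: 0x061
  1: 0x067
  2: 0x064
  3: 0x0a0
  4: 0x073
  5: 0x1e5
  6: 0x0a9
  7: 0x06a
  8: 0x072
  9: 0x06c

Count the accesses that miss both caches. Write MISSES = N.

MISSES = 4

  [0] addr=0x61 blk=6 s=2: MISS | VC []
  [1] addr=0x67 blk=6 s=2: L1-HIT | VC []
  [2] addr=0x64 blk=6 s=2: L1-HIT | VC []
  [3] addr=0xa0 blk=10 s=2: MISS | VC [6]
  [4] addr=0x73 blk=7 s=3: MISS | VC [6]
  [5] addr=0x1e5 blk=30 s=2: MISS | VC [6, 10]
  [6] addr=0xa9 blk=10 s=2: VC-HIT | VC [6, 30]
  [7] addr=0x6a blk=6 s=2: VC-HIT | VC [10, 30]
  [8] addr=0x72 blk=7 s=3: L1-HIT | VC [10, 30]
  [9] addr=0x6c blk=6 s=2: L1-HIT | VC [10, 30]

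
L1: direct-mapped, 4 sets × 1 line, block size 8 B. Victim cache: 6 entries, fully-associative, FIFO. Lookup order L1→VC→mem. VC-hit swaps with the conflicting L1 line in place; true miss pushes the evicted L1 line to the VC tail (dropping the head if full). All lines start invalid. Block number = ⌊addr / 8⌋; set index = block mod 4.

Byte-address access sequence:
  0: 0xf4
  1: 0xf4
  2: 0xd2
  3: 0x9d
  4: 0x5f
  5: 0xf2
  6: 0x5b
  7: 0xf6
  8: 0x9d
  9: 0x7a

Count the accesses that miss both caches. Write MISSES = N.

  [0] addr=0xf4 blk=30 s=2: MISS | VC []
  [1] addr=0xf4 blk=30 s=2: L1-HIT | VC []
  [2] addr=0xd2 blk=26 s=2: MISS | VC [30]
  [3] addr=0x9d blk=19 s=3: MISS | VC [30]
  [4] addr=0x5f blk=11 s=3: MISS | VC [30, 19]
  [5] addr=0xf2 blk=30 s=2: VC-HIT | VC [26, 19]
  [6] addr=0x5b blk=11 s=3: L1-HIT | VC [26, 19]
  [7] addr=0xf6 blk=30 s=2: L1-HIT | VC [26, 19]
  [8] addr=0x9d blk=19 s=3: VC-HIT | VC [26, 11]
  [9] addr=0x7a blk=15 s=3: MISS | VC [26, 11, 19]

MISSES = 5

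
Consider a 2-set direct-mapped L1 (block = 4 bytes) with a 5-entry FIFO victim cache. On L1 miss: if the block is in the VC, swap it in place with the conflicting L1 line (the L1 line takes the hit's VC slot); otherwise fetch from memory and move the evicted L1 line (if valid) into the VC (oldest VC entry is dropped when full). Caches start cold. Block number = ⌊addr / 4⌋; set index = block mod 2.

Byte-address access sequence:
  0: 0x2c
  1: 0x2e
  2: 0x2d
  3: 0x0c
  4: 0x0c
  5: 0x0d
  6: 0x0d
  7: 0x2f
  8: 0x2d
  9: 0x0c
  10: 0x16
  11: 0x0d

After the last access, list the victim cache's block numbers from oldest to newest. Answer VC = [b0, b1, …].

VC = [11, 5]

  [0] addr=0x2c blk=11 s=1: MISS | VC []
  [1] addr=0x2e blk=11 s=1: L1-HIT | VC []
  [2] addr=0x2d blk=11 s=1: L1-HIT | VC []
  [3] addr=0xc blk=3 s=1: MISS | VC [11]
  [4] addr=0xc blk=3 s=1: L1-HIT | VC [11]
  [5] addr=0xd blk=3 s=1: L1-HIT | VC [11]
  [6] addr=0xd blk=3 s=1: L1-HIT | VC [11]
  [7] addr=0x2f blk=11 s=1: VC-HIT | VC [3]
  [8] addr=0x2d blk=11 s=1: L1-HIT | VC [3]
  [9] addr=0xc blk=3 s=1: VC-HIT | VC [11]
  [10] addr=0x16 blk=5 s=1: MISS | VC [11, 3]
  [11] addr=0xd blk=3 s=1: VC-HIT | VC [11, 5]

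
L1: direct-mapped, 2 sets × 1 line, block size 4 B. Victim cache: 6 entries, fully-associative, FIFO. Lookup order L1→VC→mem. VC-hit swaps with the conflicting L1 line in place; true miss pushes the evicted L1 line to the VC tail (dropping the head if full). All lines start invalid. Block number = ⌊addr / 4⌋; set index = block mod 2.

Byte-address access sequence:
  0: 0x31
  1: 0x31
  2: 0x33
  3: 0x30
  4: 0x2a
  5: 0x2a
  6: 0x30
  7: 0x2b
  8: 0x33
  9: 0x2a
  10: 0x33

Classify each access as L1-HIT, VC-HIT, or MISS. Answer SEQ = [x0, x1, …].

  [0] addr=0x31 blk=12 s=0: MISS | VC []
  [1] addr=0x31 blk=12 s=0: L1-HIT | VC []
  [2] addr=0x33 blk=12 s=0: L1-HIT | VC []
  [3] addr=0x30 blk=12 s=0: L1-HIT | VC []
  [4] addr=0x2a blk=10 s=0: MISS | VC [12]
  [5] addr=0x2a blk=10 s=0: L1-HIT | VC [12]
  [6] addr=0x30 blk=12 s=0: VC-HIT | VC [10]
  [7] addr=0x2b blk=10 s=0: VC-HIT | VC [12]
  [8] addr=0x33 blk=12 s=0: VC-HIT | VC [10]
  [9] addr=0x2a blk=10 s=0: VC-HIT | VC [12]
  [10] addr=0x33 blk=12 s=0: VC-HIT | VC [10]

SEQ = [MISS, L1-HIT, L1-HIT, L1-HIT, MISS, L1-HIT, VC-HIT, VC-HIT, VC-HIT, VC-HIT, VC-HIT]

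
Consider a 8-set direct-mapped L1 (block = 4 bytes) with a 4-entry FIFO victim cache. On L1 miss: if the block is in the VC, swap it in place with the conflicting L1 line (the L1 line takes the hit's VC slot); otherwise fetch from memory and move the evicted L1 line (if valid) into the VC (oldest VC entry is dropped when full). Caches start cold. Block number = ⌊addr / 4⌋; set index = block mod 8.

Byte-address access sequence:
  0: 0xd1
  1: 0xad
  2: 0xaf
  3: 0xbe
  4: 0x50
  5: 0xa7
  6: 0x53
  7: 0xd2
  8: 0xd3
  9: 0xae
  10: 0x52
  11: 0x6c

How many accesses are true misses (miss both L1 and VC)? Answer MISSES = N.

#0 0xd1→b52/s4 MISS; vc=[]
#1 0xad→b43/s3 MISS; vc=[]
#2 0xaf→b43/s3 L1-HIT; vc=[]
#3 0xbe→b47/s7 MISS; vc=[]
#4 0x50→b20/s4 MISS; vc=[52]
#5 0xa7→b41/s1 MISS; vc=[52]
#6 0x53→b20/s4 L1-HIT; vc=[52]
#7 0xd2→b52/s4 VC-HIT; vc=[20]
#8 0xd3→b52/s4 L1-HIT; vc=[20]
#9 0xae→b43/s3 L1-HIT; vc=[20]
#10 0x52→b20/s4 VC-HIT; vc=[52]
#11 0x6c→b27/s3 MISS; vc=[52,43]

MISSES = 6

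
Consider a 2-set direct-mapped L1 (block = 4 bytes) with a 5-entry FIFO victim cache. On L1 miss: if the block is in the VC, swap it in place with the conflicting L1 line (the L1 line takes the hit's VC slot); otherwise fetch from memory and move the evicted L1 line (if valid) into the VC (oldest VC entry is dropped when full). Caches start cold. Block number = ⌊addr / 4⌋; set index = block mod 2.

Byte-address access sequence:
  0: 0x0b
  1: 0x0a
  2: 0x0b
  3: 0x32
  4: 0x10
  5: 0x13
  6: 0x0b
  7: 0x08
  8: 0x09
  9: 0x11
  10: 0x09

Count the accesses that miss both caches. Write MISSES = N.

MISSES = 3

#0 0xb→b2/s0 MISS; vc=[]
#1 0xa→b2/s0 L1-HIT; vc=[]
#2 0xb→b2/s0 L1-HIT; vc=[]
#3 0x32→b12/s0 MISS; vc=[2]
#4 0x10→b4/s0 MISS; vc=[2,12]
#5 0x13→b4/s0 L1-HIT; vc=[2,12]
#6 0xb→b2/s0 VC-HIT; vc=[4,12]
#7 0x8→b2/s0 L1-HIT; vc=[4,12]
#8 0x9→b2/s0 L1-HIT; vc=[4,12]
#9 0x11→b4/s0 VC-HIT; vc=[2,12]
#10 0x9→b2/s0 VC-HIT; vc=[4,12]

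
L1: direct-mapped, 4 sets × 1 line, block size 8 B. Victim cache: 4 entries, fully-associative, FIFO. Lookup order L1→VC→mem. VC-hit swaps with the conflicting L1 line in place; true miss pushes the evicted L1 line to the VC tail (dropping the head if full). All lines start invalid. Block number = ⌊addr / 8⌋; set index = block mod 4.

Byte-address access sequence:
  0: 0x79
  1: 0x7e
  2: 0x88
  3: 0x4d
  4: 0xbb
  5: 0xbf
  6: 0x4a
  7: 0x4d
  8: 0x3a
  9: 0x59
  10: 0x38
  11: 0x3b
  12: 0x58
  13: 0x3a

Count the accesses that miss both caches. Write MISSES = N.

MISSES = 6

0: 0x79 (blk 15, set 3) → MISS  vc=[]
1: 0x7e (blk 15, set 3) → L1-HIT  vc=[]
2: 0x88 (blk 17, set 1) → MISS  vc=[]
3: 0x4d (blk 9, set 1) → MISS  vc=[17]
4: 0xbb (blk 23, set 3) → MISS  vc=[17, 15]
5: 0xbf (blk 23, set 3) → L1-HIT  vc=[17, 15]
6: 0x4a (blk 9, set 1) → L1-HIT  vc=[17, 15]
7: 0x4d (blk 9, set 1) → L1-HIT  vc=[17, 15]
8: 0x3a (blk 7, set 3) → MISS  vc=[17, 15, 23]
9: 0x59 (blk 11, set 3) → MISS  vc=[17, 15, 23, 7]
10: 0x38 (blk 7, set 3) → VC-HIT  vc=[17, 15, 23, 11]
11: 0x3b (blk 7, set 3) → L1-HIT  vc=[17, 15, 23, 11]
12: 0x58 (blk 11, set 3) → VC-HIT  vc=[17, 15, 23, 7]
13: 0x3a (blk 7, set 3) → VC-HIT  vc=[17, 15, 23, 11]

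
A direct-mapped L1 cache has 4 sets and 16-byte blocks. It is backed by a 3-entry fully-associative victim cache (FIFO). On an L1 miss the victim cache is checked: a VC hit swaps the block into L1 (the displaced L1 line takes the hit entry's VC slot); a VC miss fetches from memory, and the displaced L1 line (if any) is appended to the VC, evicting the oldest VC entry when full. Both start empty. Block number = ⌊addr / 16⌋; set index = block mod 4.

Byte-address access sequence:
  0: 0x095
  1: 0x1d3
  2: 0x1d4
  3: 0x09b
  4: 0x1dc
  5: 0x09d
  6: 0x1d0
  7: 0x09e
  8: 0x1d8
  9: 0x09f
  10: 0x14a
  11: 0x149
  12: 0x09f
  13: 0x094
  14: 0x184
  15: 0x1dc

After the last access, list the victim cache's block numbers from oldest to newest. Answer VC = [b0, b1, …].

VC = [9, 20]

0: 0x95 (blk 9, set 1) → MISS  vc=[]
1: 0x1d3 (blk 29, set 1) → MISS  vc=[9]
2: 0x1d4 (blk 29, set 1) → L1-HIT  vc=[9]
3: 0x9b (blk 9, set 1) → VC-HIT  vc=[29]
4: 0x1dc (blk 29, set 1) → VC-HIT  vc=[9]
5: 0x9d (blk 9, set 1) → VC-HIT  vc=[29]
6: 0x1d0 (blk 29, set 1) → VC-HIT  vc=[9]
7: 0x9e (blk 9, set 1) → VC-HIT  vc=[29]
8: 0x1d8 (blk 29, set 1) → VC-HIT  vc=[9]
9: 0x9f (blk 9, set 1) → VC-HIT  vc=[29]
10: 0x14a (blk 20, set 0) → MISS  vc=[29]
11: 0x149 (blk 20, set 0) → L1-HIT  vc=[29]
12: 0x9f (blk 9, set 1) → L1-HIT  vc=[29]
13: 0x94 (blk 9, set 1) → L1-HIT  vc=[29]
14: 0x184 (blk 24, set 0) → MISS  vc=[29, 20]
15: 0x1dc (blk 29, set 1) → VC-HIT  vc=[9, 20]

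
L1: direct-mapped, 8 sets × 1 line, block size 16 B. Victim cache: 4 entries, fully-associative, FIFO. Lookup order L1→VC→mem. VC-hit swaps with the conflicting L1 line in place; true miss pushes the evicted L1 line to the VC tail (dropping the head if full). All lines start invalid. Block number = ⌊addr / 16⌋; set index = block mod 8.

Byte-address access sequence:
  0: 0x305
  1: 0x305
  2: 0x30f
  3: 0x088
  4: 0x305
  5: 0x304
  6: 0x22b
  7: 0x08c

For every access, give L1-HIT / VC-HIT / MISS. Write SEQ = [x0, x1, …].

SEQ = [MISS, L1-HIT, L1-HIT, MISS, VC-HIT, L1-HIT, MISS, VC-HIT]

  [0] addr=0x305 blk=48 s=0: MISS | VC []
  [1] addr=0x305 blk=48 s=0: L1-HIT | VC []
  [2] addr=0x30f blk=48 s=0: L1-HIT | VC []
  [3] addr=0x88 blk=8 s=0: MISS | VC [48]
  [4] addr=0x305 blk=48 s=0: VC-HIT | VC [8]
  [5] addr=0x304 blk=48 s=0: L1-HIT | VC [8]
  [6] addr=0x22b blk=34 s=2: MISS | VC [8]
  [7] addr=0x8c blk=8 s=0: VC-HIT | VC [48]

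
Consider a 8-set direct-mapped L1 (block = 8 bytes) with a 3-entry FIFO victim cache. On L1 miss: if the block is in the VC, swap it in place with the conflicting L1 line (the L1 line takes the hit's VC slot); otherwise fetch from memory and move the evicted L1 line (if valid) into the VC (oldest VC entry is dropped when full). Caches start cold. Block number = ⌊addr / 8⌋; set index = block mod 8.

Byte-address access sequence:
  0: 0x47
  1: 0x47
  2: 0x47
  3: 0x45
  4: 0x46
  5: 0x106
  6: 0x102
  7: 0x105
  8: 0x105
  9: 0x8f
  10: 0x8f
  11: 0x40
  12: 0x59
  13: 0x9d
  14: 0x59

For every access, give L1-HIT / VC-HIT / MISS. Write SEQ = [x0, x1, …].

SEQ = [MISS, L1-HIT, L1-HIT, L1-HIT, L1-HIT, MISS, L1-HIT, L1-HIT, L1-HIT, MISS, L1-HIT, VC-HIT, MISS, MISS, VC-HIT]

#0 0x47→b8/s0 MISS; vc=[]
#1 0x47→b8/s0 L1-HIT; vc=[]
#2 0x47→b8/s0 L1-HIT; vc=[]
#3 0x45→b8/s0 L1-HIT; vc=[]
#4 0x46→b8/s0 L1-HIT; vc=[]
#5 0x106→b32/s0 MISS; vc=[8]
#6 0x102→b32/s0 L1-HIT; vc=[8]
#7 0x105→b32/s0 L1-HIT; vc=[8]
#8 0x105→b32/s0 L1-HIT; vc=[8]
#9 0x8f→b17/s1 MISS; vc=[8]
#10 0x8f→b17/s1 L1-HIT; vc=[8]
#11 0x40→b8/s0 VC-HIT; vc=[32]
#12 0x59→b11/s3 MISS; vc=[32]
#13 0x9d→b19/s3 MISS; vc=[32,11]
#14 0x59→b11/s3 VC-HIT; vc=[32,19]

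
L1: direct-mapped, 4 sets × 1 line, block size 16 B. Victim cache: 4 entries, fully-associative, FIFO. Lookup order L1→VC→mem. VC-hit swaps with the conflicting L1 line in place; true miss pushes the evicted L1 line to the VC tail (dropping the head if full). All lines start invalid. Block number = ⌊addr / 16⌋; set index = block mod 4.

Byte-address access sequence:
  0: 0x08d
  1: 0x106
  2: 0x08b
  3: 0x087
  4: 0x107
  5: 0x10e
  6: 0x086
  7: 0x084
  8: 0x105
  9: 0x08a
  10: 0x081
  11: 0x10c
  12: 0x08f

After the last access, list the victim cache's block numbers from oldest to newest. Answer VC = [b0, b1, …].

VC = [16]

#0 0x8d→b8/s0 MISS; vc=[]
#1 0x106→b16/s0 MISS; vc=[8]
#2 0x8b→b8/s0 VC-HIT; vc=[16]
#3 0x87→b8/s0 L1-HIT; vc=[16]
#4 0x107→b16/s0 VC-HIT; vc=[8]
#5 0x10e→b16/s0 L1-HIT; vc=[8]
#6 0x86→b8/s0 VC-HIT; vc=[16]
#7 0x84→b8/s0 L1-HIT; vc=[16]
#8 0x105→b16/s0 VC-HIT; vc=[8]
#9 0x8a→b8/s0 VC-HIT; vc=[16]
#10 0x81→b8/s0 L1-HIT; vc=[16]
#11 0x10c→b16/s0 VC-HIT; vc=[8]
#12 0x8f→b8/s0 VC-HIT; vc=[16]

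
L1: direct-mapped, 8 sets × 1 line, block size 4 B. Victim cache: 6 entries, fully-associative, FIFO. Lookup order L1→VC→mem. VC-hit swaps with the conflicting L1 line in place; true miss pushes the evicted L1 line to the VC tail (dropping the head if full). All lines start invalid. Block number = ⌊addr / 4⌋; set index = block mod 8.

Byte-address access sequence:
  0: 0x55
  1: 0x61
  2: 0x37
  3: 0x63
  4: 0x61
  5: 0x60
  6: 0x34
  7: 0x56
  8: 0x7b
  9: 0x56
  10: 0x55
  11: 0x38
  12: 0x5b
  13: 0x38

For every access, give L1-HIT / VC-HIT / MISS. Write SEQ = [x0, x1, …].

  [0] addr=0x55 blk=21 s=5: MISS | VC []
  [1] addr=0x61 blk=24 s=0: MISS | VC []
  [2] addr=0x37 blk=13 s=5: MISS | VC [21]
  [3] addr=0x63 blk=24 s=0: L1-HIT | VC [21]
  [4] addr=0x61 blk=24 s=0: L1-HIT | VC [21]
  [5] addr=0x60 blk=24 s=0: L1-HIT | VC [21]
  [6] addr=0x34 blk=13 s=5: L1-HIT | VC [21]
  [7] addr=0x56 blk=21 s=5: VC-HIT | VC [13]
  [8] addr=0x7b blk=30 s=6: MISS | VC [13]
  [9] addr=0x56 blk=21 s=5: L1-HIT | VC [13]
  [10] addr=0x55 blk=21 s=5: L1-HIT | VC [13]
  [11] addr=0x38 blk=14 s=6: MISS | VC [13, 30]
  [12] addr=0x5b blk=22 s=6: MISS | VC [13, 30, 14]
  [13] addr=0x38 blk=14 s=6: VC-HIT | VC [13, 30, 22]

SEQ = [MISS, MISS, MISS, L1-HIT, L1-HIT, L1-HIT, L1-HIT, VC-HIT, MISS, L1-HIT, L1-HIT, MISS, MISS, VC-HIT]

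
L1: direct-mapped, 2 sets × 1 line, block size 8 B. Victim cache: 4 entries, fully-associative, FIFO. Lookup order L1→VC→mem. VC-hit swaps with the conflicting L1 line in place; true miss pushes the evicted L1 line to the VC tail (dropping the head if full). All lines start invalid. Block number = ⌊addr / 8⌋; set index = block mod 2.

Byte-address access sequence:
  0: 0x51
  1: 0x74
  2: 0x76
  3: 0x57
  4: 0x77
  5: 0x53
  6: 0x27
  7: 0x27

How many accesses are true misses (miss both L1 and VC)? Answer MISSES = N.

0: 0x51 (blk 10, set 0) → MISS  vc=[]
1: 0x74 (blk 14, set 0) → MISS  vc=[10]
2: 0x76 (blk 14, set 0) → L1-HIT  vc=[10]
3: 0x57 (blk 10, set 0) → VC-HIT  vc=[14]
4: 0x77 (blk 14, set 0) → VC-HIT  vc=[10]
5: 0x53 (blk 10, set 0) → VC-HIT  vc=[14]
6: 0x27 (blk 4, set 0) → MISS  vc=[14, 10]
7: 0x27 (blk 4, set 0) → L1-HIT  vc=[14, 10]

MISSES = 3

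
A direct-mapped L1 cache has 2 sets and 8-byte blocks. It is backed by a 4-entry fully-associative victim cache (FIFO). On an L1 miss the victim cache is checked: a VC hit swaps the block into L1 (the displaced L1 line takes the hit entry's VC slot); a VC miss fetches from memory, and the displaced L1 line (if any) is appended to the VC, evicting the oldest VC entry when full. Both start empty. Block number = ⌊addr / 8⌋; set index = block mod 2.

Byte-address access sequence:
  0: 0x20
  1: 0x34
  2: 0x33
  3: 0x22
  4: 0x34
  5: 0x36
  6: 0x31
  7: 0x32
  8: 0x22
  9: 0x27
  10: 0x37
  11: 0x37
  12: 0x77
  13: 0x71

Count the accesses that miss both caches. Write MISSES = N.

  [0] addr=0x20 blk=4 s=0: MISS | VC []
  [1] addr=0x34 blk=6 s=0: MISS | VC [4]
  [2] addr=0x33 blk=6 s=0: L1-HIT | VC [4]
  [3] addr=0x22 blk=4 s=0: VC-HIT | VC [6]
  [4] addr=0x34 blk=6 s=0: VC-HIT | VC [4]
  [5] addr=0x36 blk=6 s=0: L1-HIT | VC [4]
  [6] addr=0x31 blk=6 s=0: L1-HIT | VC [4]
  [7] addr=0x32 blk=6 s=0: L1-HIT | VC [4]
  [8] addr=0x22 blk=4 s=0: VC-HIT | VC [6]
  [9] addr=0x27 blk=4 s=0: L1-HIT | VC [6]
  [10] addr=0x37 blk=6 s=0: VC-HIT | VC [4]
  [11] addr=0x37 blk=6 s=0: L1-HIT | VC [4]
  [12] addr=0x77 blk=14 s=0: MISS | VC [4, 6]
  [13] addr=0x71 blk=14 s=0: L1-HIT | VC [4, 6]

MISSES = 3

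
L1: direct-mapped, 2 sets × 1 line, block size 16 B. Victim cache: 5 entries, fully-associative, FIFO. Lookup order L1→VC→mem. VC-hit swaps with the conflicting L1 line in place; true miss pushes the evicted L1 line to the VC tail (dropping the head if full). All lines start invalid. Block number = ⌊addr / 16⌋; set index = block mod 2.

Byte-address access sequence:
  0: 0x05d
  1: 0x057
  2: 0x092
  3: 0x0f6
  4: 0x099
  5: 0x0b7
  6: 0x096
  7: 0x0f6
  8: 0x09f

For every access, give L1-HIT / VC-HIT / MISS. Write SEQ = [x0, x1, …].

SEQ = [MISS, L1-HIT, MISS, MISS, VC-HIT, MISS, VC-HIT, VC-HIT, VC-HIT]

0: 0x5d (blk 5, set 1) → MISS  vc=[]
1: 0x57 (blk 5, set 1) → L1-HIT  vc=[]
2: 0x92 (blk 9, set 1) → MISS  vc=[5]
3: 0xf6 (blk 15, set 1) → MISS  vc=[5, 9]
4: 0x99 (blk 9, set 1) → VC-HIT  vc=[5, 15]
5: 0xb7 (blk 11, set 1) → MISS  vc=[5, 15, 9]
6: 0x96 (blk 9, set 1) → VC-HIT  vc=[5, 15, 11]
7: 0xf6 (blk 15, set 1) → VC-HIT  vc=[5, 9, 11]
8: 0x9f (blk 9, set 1) → VC-HIT  vc=[5, 15, 11]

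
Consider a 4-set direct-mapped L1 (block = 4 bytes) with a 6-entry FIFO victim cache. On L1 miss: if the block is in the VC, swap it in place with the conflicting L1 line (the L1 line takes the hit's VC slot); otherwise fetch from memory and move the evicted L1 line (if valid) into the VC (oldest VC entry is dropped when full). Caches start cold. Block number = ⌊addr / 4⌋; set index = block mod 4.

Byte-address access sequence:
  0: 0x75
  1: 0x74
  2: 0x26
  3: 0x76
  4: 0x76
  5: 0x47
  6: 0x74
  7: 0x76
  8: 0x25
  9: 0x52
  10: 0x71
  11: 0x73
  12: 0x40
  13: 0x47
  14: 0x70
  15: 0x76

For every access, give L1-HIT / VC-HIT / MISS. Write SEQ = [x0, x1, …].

SEQ = [MISS, L1-HIT, MISS, VC-HIT, L1-HIT, MISS, VC-HIT, L1-HIT, VC-HIT, MISS, MISS, L1-HIT, MISS, VC-HIT, VC-HIT, VC-HIT]

0: 0x75 (blk 29, set 1) → MISS  vc=[]
1: 0x74 (blk 29, set 1) → L1-HIT  vc=[]
2: 0x26 (blk 9, set 1) → MISS  vc=[29]
3: 0x76 (blk 29, set 1) → VC-HIT  vc=[9]
4: 0x76 (blk 29, set 1) → L1-HIT  vc=[9]
5: 0x47 (blk 17, set 1) → MISS  vc=[9, 29]
6: 0x74 (blk 29, set 1) → VC-HIT  vc=[9, 17]
7: 0x76 (blk 29, set 1) → L1-HIT  vc=[9, 17]
8: 0x25 (blk 9, set 1) → VC-HIT  vc=[29, 17]
9: 0x52 (blk 20, set 0) → MISS  vc=[29, 17]
10: 0x71 (blk 28, set 0) → MISS  vc=[29, 17, 20]
11: 0x73 (blk 28, set 0) → L1-HIT  vc=[29, 17, 20]
12: 0x40 (blk 16, set 0) → MISS  vc=[29, 17, 20, 28]
13: 0x47 (blk 17, set 1) → VC-HIT  vc=[29, 9, 20, 28]
14: 0x70 (blk 28, set 0) → VC-HIT  vc=[29, 9, 20, 16]
15: 0x76 (blk 29, set 1) → VC-HIT  vc=[17, 9, 20, 16]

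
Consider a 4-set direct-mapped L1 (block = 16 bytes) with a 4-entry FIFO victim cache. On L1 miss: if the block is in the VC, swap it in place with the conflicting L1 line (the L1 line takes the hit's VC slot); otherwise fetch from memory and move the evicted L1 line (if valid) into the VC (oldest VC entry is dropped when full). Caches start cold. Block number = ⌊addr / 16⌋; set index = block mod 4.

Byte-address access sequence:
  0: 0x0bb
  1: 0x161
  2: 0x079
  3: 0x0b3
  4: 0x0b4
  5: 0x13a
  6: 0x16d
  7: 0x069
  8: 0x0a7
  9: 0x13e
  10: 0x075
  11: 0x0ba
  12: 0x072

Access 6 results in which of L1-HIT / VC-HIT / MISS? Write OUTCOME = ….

  [0] addr=0xbb blk=11 s=3: MISS | VC []
  [1] addr=0x161 blk=22 s=2: MISS | VC []
  [2] addr=0x79 blk=7 s=3: MISS | VC [11]
  [3] addr=0xb3 blk=11 s=3: VC-HIT | VC [7]
  [4] addr=0xb4 blk=11 s=3: L1-HIT | VC [7]
  [5] addr=0x13a blk=19 s=3: MISS | VC [7, 11]
  [6] addr=0x16d blk=22 s=2: L1-HIT | VC [7, 11]
  [7] addr=0x69 blk=6 s=2: MISS | VC [7, 11, 22]
  [8] addr=0xa7 blk=10 s=2: MISS | VC [7, 11, 22, 6]
  [9] addr=0x13e blk=19 s=3: L1-HIT | VC [7, 11, 22, 6]
  [10] addr=0x75 blk=7 s=3: VC-HIT | VC [19, 11, 22, 6]
  [11] addr=0xba blk=11 s=3: VC-HIT | VC [19, 7, 22, 6]
  [12] addr=0x72 blk=7 s=3: VC-HIT | VC [19, 11, 22, 6]

OUTCOME = L1-HIT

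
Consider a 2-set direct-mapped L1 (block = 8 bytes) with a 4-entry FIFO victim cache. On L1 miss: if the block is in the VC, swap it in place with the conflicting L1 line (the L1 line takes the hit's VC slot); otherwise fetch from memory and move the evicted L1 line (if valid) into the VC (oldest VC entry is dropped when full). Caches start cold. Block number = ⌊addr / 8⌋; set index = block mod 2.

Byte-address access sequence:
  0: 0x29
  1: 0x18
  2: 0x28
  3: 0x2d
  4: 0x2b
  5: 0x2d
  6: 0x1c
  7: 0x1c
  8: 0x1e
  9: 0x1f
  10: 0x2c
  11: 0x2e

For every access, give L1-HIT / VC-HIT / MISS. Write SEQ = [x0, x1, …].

0: 0x29 (blk 5, set 1) → MISS  vc=[]
1: 0x18 (blk 3, set 1) → MISS  vc=[5]
2: 0x28 (blk 5, set 1) → VC-HIT  vc=[3]
3: 0x2d (blk 5, set 1) → L1-HIT  vc=[3]
4: 0x2b (blk 5, set 1) → L1-HIT  vc=[3]
5: 0x2d (blk 5, set 1) → L1-HIT  vc=[3]
6: 0x1c (blk 3, set 1) → VC-HIT  vc=[5]
7: 0x1c (blk 3, set 1) → L1-HIT  vc=[5]
8: 0x1e (blk 3, set 1) → L1-HIT  vc=[5]
9: 0x1f (blk 3, set 1) → L1-HIT  vc=[5]
10: 0x2c (blk 5, set 1) → VC-HIT  vc=[3]
11: 0x2e (blk 5, set 1) → L1-HIT  vc=[3]

SEQ = [MISS, MISS, VC-HIT, L1-HIT, L1-HIT, L1-HIT, VC-HIT, L1-HIT, L1-HIT, L1-HIT, VC-HIT, L1-HIT]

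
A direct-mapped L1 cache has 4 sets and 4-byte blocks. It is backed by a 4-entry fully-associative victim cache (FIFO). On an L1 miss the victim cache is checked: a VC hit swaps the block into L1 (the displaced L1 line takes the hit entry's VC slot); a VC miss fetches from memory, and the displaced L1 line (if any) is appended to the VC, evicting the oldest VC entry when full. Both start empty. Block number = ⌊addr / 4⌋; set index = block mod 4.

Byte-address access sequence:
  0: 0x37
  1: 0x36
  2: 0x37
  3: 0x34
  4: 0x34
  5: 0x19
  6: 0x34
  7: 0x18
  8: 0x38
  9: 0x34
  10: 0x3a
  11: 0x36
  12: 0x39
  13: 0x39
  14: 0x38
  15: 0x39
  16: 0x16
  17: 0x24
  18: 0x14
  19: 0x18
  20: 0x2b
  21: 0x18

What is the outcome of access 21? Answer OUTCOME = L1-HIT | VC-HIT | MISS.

OUTCOME = VC-HIT

#0 0x37→b13/s1 MISS; vc=[]
#1 0x36→b13/s1 L1-HIT; vc=[]
#2 0x37→b13/s1 L1-HIT; vc=[]
#3 0x34→b13/s1 L1-HIT; vc=[]
#4 0x34→b13/s1 L1-HIT; vc=[]
#5 0x19→b6/s2 MISS; vc=[]
#6 0x34→b13/s1 L1-HIT; vc=[]
#7 0x18→b6/s2 L1-HIT; vc=[]
#8 0x38→b14/s2 MISS; vc=[6]
#9 0x34→b13/s1 L1-HIT; vc=[6]
#10 0x3a→b14/s2 L1-HIT; vc=[6]
#11 0x36→b13/s1 L1-HIT; vc=[6]
#12 0x39→b14/s2 L1-HIT; vc=[6]
#13 0x39→b14/s2 L1-HIT; vc=[6]
#14 0x38→b14/s2 L1-HIT; vc=[6]
#15 0x39→b14/s2 L1-HIT; vc=[6]
#16 0x16→b5/s1 MISS; vc=[6,13]
#17 0x24→b9/s1 MISS; vc=[6,13,5]
#18 0x14→b5/s1 VC-HIT; vc=[6,13,9]
#19 0x18→b6/s2 VC-HIT; vc=[14,13,9]
#20 0x2b→b10/s2 MISS; vc=[14,13,9,6]
#21 0x18→b6/s2 VC-HIT; vc=[14,13,9,10]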